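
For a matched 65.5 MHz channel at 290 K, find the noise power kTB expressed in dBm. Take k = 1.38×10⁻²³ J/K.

−95.8 dBm

P_n = kTB = 1.38×10⁻²³ × 290 × 6.55×10⁷ = 2.62×10⁻¹³ W
In dBm: 10 log₁₀(2.62×10⁻¹³ / 10⁻³) = −95.8 dBm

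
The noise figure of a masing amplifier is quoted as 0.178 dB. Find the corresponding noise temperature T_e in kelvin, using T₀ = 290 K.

12.1 K

F = 10^(0.178/10) = 1.04184
T_e = (F − 1)·T₀ = (1.04184 − 1) × 290 = 12.1 K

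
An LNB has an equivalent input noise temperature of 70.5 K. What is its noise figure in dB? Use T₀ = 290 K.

0.945 dB

F = 1 + T_e/T₀ = 1 + 70.5/290 = 1.2431
NF = 10 log₁₀(1.2431) = 0.945 dB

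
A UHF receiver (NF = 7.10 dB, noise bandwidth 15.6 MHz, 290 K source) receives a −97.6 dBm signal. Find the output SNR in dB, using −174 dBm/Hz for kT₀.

−2.6 dB

Noise floor: N = −174 + 10 log₁₀(B) + NF
10 log₁₀(1.56×10⁷) = 71.93 dB
N = −174 + 71.93 + 7.10 = −94.97 dBm
SNR = P_sig − N = −97.6 − (−94.97) = −2.63 dB → −2.6 dB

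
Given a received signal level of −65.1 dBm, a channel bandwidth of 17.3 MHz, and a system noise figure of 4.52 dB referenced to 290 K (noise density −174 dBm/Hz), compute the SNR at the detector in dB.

Noise floor: N = −174 + 10 log₁₀(B) + NF
10 log₁₀(1.73×10⁷) = 72.38 dB
N = −174 + 72.38 + 4.52 = −97.10 dBm
SNR = P_sig − N = −65.1 − (−97.10) = 32.00 dB → 32.0 dB

32.0 dB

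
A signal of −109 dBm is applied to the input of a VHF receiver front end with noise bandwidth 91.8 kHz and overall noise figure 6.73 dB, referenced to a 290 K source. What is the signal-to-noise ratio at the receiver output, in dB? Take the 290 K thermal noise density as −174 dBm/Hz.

8.6 dB

Noise floor: N = −174 + 10 log₁₀(B) + NF
10 log₁₀(9.18×10⁴) = 49.63 dB
N = −174 + 49.63 + 6.73 = −117.64 dBm
SNR = P_sig − N = −109 − (−117.64) = 8.64 dB → 8.6 dB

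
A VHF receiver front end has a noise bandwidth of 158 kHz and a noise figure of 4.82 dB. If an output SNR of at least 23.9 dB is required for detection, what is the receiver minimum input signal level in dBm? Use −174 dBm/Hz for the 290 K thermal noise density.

−93.3 dBm

Sensitivity = −174 + 10 log₁₀(B) + NF + SNR_min
= −174 + 51.99 + 4.82 + 23.9
= −93.29 dBm → −93.3 dBm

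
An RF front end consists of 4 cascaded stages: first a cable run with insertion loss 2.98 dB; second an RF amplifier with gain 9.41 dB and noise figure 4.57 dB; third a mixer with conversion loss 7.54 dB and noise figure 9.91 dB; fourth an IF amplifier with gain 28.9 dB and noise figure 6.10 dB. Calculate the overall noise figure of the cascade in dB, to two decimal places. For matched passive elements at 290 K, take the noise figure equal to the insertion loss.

10.67 dB

Convert to linear (a loss of L dB is a gain of −L dB): F_i = 10^(NF_i/10), G_i = 10^(G_i,dB/10)
  Stage 1: F_1 = 10^(2.98/10) = 1.986, G_1 = 10^(−2.98/10) = 0.5035
  Stage 2: F_2 = 10^(4.57/10) = 2.864, G_2 = 10^(9.41/10) = 8.730
  Stage 3: F_3 = 10^(9.91/10) = 9.795, G_3 = 10^(−7.54/10) = 0.1762
  Stage 4: F_4 = 10^(6.10/10) = 4.074, G_4 = 10^(28.9/10) = 776.2
Friis cascade:
  F = 1.986 + (2.864 − 1)/0.5035 + (9.795 − 1)/4.395 + (4.074 − 1)/0.7745 = 11.66
NF = 10 log₁₀(11.66) = 10.67 dB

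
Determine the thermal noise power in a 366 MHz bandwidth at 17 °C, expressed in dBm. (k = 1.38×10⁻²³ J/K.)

T = 17 °C + 273.15 = 290.15 K
P_n = kTB = 1.38×10⁻²³ × 290.15 × 3.66×10⁸ = 1.47×10⁻¹² W
In dBm: 10 log₁₀(1.47×10⁻¹² / 10⁻³) = −88.3 dBm

−88.3 dBm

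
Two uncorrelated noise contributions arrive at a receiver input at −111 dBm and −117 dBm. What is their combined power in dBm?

−110.0 dBm

Convert to linear, add, convert back:
P₁ = 7.94×10⁻¹⁵ W, P₂ = 2.00×10⁻¹⁵ W
P_tot = 9.94×10⁻¹⁵ W → 10 log₁₀(P_tot / 10⁻³) = −110.0 dBm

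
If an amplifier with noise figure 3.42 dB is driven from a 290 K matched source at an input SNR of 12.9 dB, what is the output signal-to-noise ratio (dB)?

9.48 dB

By definition F = SNR_in/SNR_out, so in dB: SNR_out = SNR_in − NF
SNR_out = 12.9 − 3.42 = 9.48 dB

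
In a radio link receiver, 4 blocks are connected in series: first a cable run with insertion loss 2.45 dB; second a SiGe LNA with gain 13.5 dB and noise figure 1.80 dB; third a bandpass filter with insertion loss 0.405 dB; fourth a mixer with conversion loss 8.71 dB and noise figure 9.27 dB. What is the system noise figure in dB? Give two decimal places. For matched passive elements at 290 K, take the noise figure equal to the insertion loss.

Convert to linear (a loss of L dB is a gain of −L dB): F_i = 10^(NF_i/10), G_i = 10^(G_i,dB/10)
  Stage 1: F_1 = 10^(2.45/10) = 1.758, G_1 = 10^(−2.45/10) = 0.5689
  Stage 2: F_2 = 10^(1.80/10) = 1.514, G_2 = 10^(13.5/10) = 22.39
  Stage 3: F_3 = 10^(0.405/10) = 1.098, G_3 = 10^(−0.405/10) = 0.9110
  Stage 4: F_4 = 10^(9.27/10) = 8.453, G_4 = 10^(−8.71/10) = 0.1346
Friis cascade:
  F = 1.758 + (1.514 − 1)/0.5689 + (1.098 − 1)/12.74 + (8.453 − 1)/11.60 = 3.311
NF = 10 log₁₀(3.311) = 5.20 dB

5.20 dB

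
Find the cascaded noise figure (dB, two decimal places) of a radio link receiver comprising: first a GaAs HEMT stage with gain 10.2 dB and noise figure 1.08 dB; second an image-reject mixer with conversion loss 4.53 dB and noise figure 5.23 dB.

Convert to linear (a loss of L dB is a gain of −L dB): F_i = 10^(NF_i/10), G_i = 10^(G_i,dB/10)
  Stage 1: F_1 = 10^(1.08/10) = 1.282, G_1 = 10^(10.2/10) = 10.47
  Stage 2: F_2 = 10^(5.23/10) = 3.334, G_2 = 10^(−4.53/10) = 0.3524
Friis cascade:
  F = 1.282 + (3.334 − 1)/10.47 = 1.505
NF = 10 log₁₀(1.505) = 1.78 dB

1.78 dB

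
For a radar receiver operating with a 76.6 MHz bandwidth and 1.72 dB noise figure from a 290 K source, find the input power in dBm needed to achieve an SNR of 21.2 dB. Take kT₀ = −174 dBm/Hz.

Sensitivity = −174 + 10 log₁₀(B) + NF + SNR_min
= −174 + 78.84 + 1.72 + 21.2
= −72.24 dBm → −72.2 dBm

−72.2 dBm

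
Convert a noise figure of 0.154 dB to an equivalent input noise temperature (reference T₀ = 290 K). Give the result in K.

F = 10^(0.154/10) = 1.0361
T_e = (F − 1)·T₀ = (1.0361 − 1) × 290 = 10.5 K

10.5 K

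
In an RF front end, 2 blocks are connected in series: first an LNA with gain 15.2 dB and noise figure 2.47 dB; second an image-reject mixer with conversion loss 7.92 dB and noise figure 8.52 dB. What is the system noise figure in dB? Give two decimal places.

2.90 dB

Convert to linear (a loss of L dB is a gain of −L dB): F_i = 10^(NF_i/10), G_i = 10^(G_i,dB/10)
  Stage 1: F_1 = 10^(2.47/10) = 1.766, G_1 = 10^(15.2/10) = 33.11
  Stage 2: F_2 = 10^(8.52/10) = 7.112, G_2 = 10^(−7.92/10) = 0.1614
Friis cascade:
  F = 1.766 + (7.112 − 1)/33.11 = 1.951
NF = 10 log₁₀(1.951) = 2.90 dB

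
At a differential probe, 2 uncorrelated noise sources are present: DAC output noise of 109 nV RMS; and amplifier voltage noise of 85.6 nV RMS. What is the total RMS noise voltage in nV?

139 nV

Uncorrelated sources add in power (mean-square): V_tot = √(ΣV_i²)
V_tot = √[(1.09×10⁻⁷)² + (8.56×10⁻⁸)²] = 1.39×10⁻⁷ V = 139 nV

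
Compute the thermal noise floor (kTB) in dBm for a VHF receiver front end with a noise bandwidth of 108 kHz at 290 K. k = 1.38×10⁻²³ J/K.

P_n = kTB = 1.38×10⁻²³ × 290 × 1.08×10⁵ = 4.32×10⁻¹⁶ W
In dBm: 10 log₁₀(4.32×10⁻¹⁶ / 10⁻³) = −123.6 dBm

−123.6 dBm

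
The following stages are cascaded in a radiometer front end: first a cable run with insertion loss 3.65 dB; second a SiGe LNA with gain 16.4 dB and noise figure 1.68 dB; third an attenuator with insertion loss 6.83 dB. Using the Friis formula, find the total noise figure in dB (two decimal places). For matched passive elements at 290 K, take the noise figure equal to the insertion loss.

5.58 dB

Convert to linear (a loss of L dB is a gain of −L dB): F_i = 10^(NF_i/10), G_i = 10^(G_i,dB/10)
  Stage 1: F_1 = 10^(3.65/10) = 2.317, G_1 = 10^(−3.65/10) = 0.4315
  Stage 2: F_2 = 10^(1.68/10) = 1.472, G_2 = 10^(16.4/10) = 43.65
  Stage 3: F_3 = 10^(6.83/10) = 4.819, G_3 = 10^(−6.83/10) = 0.2075
Friis cascade:
  F = 2.317 + (1.472 − 1)/0.4315 + (4.819 − 1)/18.84 = 3.615
NF = 10 log₁₀(3.615) = 5.58 dB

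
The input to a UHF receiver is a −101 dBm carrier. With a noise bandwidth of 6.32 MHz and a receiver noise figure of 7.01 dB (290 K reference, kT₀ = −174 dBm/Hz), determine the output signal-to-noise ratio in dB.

Noise floor: N = −174 + 10 log₁₀(B) + NF
10 log₁₀(6.32×10⁶) = 68.01 dB
N = −174 + 68.01 + 7.01 = −98.98 dBm
SNR = P_sig − N = −101 − (−98.98) = −2.02 dB → −2.0 dB

−2.0 dB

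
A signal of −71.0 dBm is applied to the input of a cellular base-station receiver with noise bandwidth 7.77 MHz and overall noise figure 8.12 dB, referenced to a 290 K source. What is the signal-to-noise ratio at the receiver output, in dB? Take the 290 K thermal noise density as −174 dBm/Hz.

26.0 dB

Noise floor: N = −174 + 10 log₁₀(B) + NF
10 log₁₀(7.77×10⁶) = 68.9 dB
N = −174 + 68.9 + 8.12 = −96.98 dBm
SNR = P_sig − N = −71.0 − (−96.98) = 25.98 dB → 26.0 dB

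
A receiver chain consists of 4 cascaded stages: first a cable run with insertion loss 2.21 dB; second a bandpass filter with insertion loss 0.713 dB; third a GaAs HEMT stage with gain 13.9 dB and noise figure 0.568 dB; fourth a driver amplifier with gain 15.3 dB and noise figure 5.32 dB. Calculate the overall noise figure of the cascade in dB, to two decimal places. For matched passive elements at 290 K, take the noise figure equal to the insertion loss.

Convert to linear (a loss of L dB is a gain of −L dB): F_i = 10^(NF_i/10), G_i = 10^(G_i,dB/10)
  Stage 1: F_1 = 10^(2.21/10) = 1.663, G_1 = 10^(−2.21/10) = 0.6012
  Stage 2: F_2 = 10^(0.713/10) = 1.178, G_2 = 10^(−0.713/10) = 0.8486
  Stage 3: F_3 = 10^(0.568/10) = 1.140, G_3 = 10^(13.9/10) = 24.55
  Stage 4: F_4 = 10^(5.32/10) = 3.404, G_4 = 10^(15.3/10) = 33.88
Friis cascade:
  F = 1.663 + (1.178 − 1)/0.6012 + (1.140 − 1)/0.5102 + (3.404 − 1)/12.52 = 2.426
NF = 10 log₁₀(2.426) = 3.85 dB

3.85 dB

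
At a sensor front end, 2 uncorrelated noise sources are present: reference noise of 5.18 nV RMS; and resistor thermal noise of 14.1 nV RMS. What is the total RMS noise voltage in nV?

Uncorrelated sources add in power (mean-square): V_tot = √(ΣV_i²)
V_tot = √[(5.18×10⁻⁹)² + (1.41×10⁻⁸)²] = 1.50×10⁻⁸ V = 15.0 nV

15.0 nV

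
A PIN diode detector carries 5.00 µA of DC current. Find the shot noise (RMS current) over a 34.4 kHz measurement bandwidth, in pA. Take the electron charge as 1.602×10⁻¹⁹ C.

235 pA

I_n = √(2qI·B)
2qI·B = 2 × 1.602×10⁻¹⁹ × 5.00×10⁻⁶ × 3.44×10⁴ = 5.51×10⁻²⁰ A²
I_n = √(5.51×10⁻²⁰) = 2.35×10⁻¹⁰ A = 235 pA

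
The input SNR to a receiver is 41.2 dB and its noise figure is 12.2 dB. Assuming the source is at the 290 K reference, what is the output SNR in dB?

By definition F = SNR_in/SNR_out, so in dB: SNR_out = SNR_in − NF
SNR_out = 41.2 − 12.2 = 29.0 dB

29.0 dB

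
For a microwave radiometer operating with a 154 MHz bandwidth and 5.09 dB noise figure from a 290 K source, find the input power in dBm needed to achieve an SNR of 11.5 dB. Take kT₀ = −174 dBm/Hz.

−75.5 dBm

Sensitivity = −174 + 10 log₁₀(B) + NF + SNR_min
= −174 + 81.88 + 5.09 + 11.5
= −75.53 dBm → −75.5 dBm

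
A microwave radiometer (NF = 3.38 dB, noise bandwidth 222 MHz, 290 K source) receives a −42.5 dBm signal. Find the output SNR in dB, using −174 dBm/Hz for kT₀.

44.7 dB

Noise floor: N = −174 + 10 log₁₀(B) + NF
10 log₁₀(2.22×10⁸) = 83.46 dB
N = −174 + 83.46 + 3.38 = −87.16 dBm
SNR = P_sig − N = −42.5 − (−87.16) = 44.66 dB → 44.7 dB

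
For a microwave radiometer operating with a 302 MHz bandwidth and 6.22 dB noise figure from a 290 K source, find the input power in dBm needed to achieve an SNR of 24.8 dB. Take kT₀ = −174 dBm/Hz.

−58.2 dBm

Sensitivity = −174 + 10 log₁₀(B) + NF + SNR_min
= −174 + 84.8 + 6.22 + 24.8
= −58.18 dBm → −58.2 dBm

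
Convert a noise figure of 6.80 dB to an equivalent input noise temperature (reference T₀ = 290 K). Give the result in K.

F = 10^(6.80/10) = 4.7863
T_e = (F − 1)·T₀ = (4.7863 − 1) × 290 = 1098 K

1098 K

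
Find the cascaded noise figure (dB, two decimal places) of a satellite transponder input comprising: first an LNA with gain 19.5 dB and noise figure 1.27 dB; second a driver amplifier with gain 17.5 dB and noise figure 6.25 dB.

Convert to linear (a loss of L dB is a gain of −L dB): F_i = 10^(NF_i/10), G_i = 10^(G_i,dB/10)
  Stage 1: F_1 = 10^(1.27/10) = 1.340, G_1 = 10^(19.5/10) = 89.13
  Stage 2: F_2 = 10^(6.25/10) = 4.217, G_2 = 10^(17.5/10) = 56.23
Friis cascade:
  F = 1.340 + (4.217 − 1)/89.13 = 1.376
NF = 10 log₁₀(1.376) = 1.39 dB

1.39 dB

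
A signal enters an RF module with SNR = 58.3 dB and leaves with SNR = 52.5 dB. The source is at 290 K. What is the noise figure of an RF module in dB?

NF (dB) = SNR_in(dB) − SNR_out(dB) when the source is at T₀
NF = 58.3 − 52.5 = 5.8 dB

5.8 dB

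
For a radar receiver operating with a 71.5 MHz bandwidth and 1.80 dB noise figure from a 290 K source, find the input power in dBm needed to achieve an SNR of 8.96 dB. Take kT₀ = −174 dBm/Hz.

Sensitivity = −174 + 10 log₁₀(B) + NF + SNR_min
= −174 + 78.54 + 1.80 + 8.96
= −84.70 dBm → −84.7 dBm

−84.7 dBm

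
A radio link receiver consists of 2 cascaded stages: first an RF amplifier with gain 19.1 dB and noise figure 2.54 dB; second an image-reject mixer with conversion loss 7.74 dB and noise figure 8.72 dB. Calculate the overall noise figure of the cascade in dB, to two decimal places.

Convert to linear (a loss of L dB is a gain of −L dB): F_i = 10^(NF_i/10), G_i = 10^(G_i,dB/10)
  Stage 1: F_1 = 10^(2.54/10) = 1.795, G_1 = 10^(19.1/10) = 81.28
  Stage 2: F_2 = 10^(8.72/10) = 7.447, G_2 = 10^(−7.74/10) = 0.1683
Friis cascade:
  F = 1.795 + (7.447 − 1)/81.28 = 1.874
NF = 10 log₁₀(1.874) = 2.73 dB

2.73 dB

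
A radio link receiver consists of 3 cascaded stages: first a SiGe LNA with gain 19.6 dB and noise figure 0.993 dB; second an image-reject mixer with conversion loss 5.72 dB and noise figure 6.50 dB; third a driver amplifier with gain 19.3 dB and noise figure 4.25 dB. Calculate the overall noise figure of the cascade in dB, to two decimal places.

1.34 dB

Convert to linear (a loss of L dB is a gain of −L dB): F_i = 10^(NF_i/10), G_i = 10^(G_i,dB/10)
  Stage 1: F_1 = 10^(0.993/10) = 1.257, G_1 = 10^(19.6/10) = 91.20
  Stage 2: F_2 = 10^(6.50/10) = 4.467, G_2 = 10^(−5.72/10) = 0.2679
  Stage 3: F_3 = 10^(4.25/10) = 2.661, G_3 = 10^(19.3/10) = 85.11
Friis cascade:
  F = 1.257 + (4.467 − 1)/91.20 + (2.661 − 1)/24.43 = 1.363
NF = 10 log₁₀(1.363) = 1.34 dB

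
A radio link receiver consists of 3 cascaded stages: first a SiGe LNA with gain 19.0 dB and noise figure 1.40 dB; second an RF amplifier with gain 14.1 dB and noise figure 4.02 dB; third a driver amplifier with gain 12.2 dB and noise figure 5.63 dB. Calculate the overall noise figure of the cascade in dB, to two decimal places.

Convert to linear (a loss of L dB is a gain of −L dB): F_i = 10^(NF_i/10), G_i = 10^(G_i,dB/10)
  Stage 1: F_1 = 10^(1.40/10) = 1.380, G_1 = 10^(19.0/10) = 79.43
  Stage 2: F_2 = 10^(4.02/10) = 2.523, G_2 = 10^(14.1/10) = 25.70
  Stage 3: F_3 = 10^(5.63/10) = 3.656, G_3 = 10^(12.2/10) = 16.60
Friis cascade:
  F = 1.380 + (2.523 − 1)/79.43 + (3.656 − 1)/2042 = 1.401
NF = 10 log₁₀(1.401) = 1.46 dB

1.46 dB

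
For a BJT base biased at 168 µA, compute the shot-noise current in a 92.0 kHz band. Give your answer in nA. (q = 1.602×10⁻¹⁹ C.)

2.23 nA

I_n = √(2qI·B)
2qI·B = 2 × 1.602×10⁻¹⁹ × 1.68×10⁻⁴ × 9.20×10⁴ = 4.95×10⁻¹⁸ A²
I_n = √(4.95×10⁻¹⁸) = 2.23×10⁻⁹ A = 2.23 nA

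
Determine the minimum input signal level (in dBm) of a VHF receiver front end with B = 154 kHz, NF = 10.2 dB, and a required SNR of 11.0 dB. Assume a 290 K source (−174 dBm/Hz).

−100.9 dBm

Sensitivity = −174 + 10 log₁₀(B) + NF + SNR_min
= −174 + 51.88 + 10.2 + 11.0
= −100.92 dBm → −100.9 dBm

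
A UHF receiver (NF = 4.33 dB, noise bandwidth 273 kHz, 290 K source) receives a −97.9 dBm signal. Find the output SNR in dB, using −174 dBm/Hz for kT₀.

Noise floor: N = −174 + 10 log₁₀(B) + NF
10 log₁₀(2.73×10⁵) = 54.36 dB
N = −174 + 54.36 + 4.33 = −115.31 dBm
SNR = P_sig − N = −97.9 − (−115.31) = 17.41 dB → 17.4 dB

17.4 dB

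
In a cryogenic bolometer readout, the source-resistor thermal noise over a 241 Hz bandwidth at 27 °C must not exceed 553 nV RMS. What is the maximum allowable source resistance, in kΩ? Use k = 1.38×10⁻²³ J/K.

T = 27 °C + 273.15 = 300.15 K
Johnson–Nyquist: V_n = √(4kTRB) ⇒ R = V_n² / (4kTB)
4kTB = 4 × 1.38×10⁻²³ × 300.15 × 2.41×10² = 3.99×10⁻¹⁸
R = (5.53×10⁻⁷)² / 3.99×10⁻¹⁸ = 7.66×10⁴ Ω = 76.6 kΩ

76.6 kΩ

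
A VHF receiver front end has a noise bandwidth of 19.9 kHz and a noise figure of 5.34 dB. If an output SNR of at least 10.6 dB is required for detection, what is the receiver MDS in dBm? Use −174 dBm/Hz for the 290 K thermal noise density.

Sensitivity = −174 + 10 log₁₀(B) + NF + SNR_min
= −174 + 42.99 + 5.34 + 10.6
= −115.07 dBm → −115.1 dBm

−115.1 dBm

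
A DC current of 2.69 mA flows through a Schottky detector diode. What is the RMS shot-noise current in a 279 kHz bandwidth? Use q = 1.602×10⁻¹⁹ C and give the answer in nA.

15.5 nA

I_n = √(2qI·B)
2qI·B = 2 × 1.602×10⁻¹⁹ × 2.69×10⁻³ × 2.79×10⁵ = 2.40×10⁻¹⁶ A²
I_n = √(2.40×10⁻¹⁶) = 1.55×10⁻⁸ A = 15.5 nA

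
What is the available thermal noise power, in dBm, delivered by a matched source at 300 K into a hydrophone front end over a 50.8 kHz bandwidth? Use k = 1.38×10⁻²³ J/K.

P_n = kTB = 1.38×10⁻²³ × 300 × 5.08×10⁴ = 2.10×10⁻¹⁶ W
In dBm: 10 log₁₀(2.10×10⁻¹⁶ / 10⁻³) = −126.8 dBm

−126.8 dBm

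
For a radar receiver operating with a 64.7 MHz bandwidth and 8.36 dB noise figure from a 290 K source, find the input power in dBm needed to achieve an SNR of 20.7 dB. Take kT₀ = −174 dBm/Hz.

−66.8 dBm

Sensitivity = −174 + 10 log₁₀(B) + NF + SNR_min
= −174 + 78.11 + 8.36 + 20.7
= −66.83 dBm → −66.8 dBm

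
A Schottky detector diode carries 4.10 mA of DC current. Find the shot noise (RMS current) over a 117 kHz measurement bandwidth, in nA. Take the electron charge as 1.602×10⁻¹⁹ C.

I_n = √(2qI·B)
2qI·B = 2 × 1.602×10⁻¹⁹ × 4.10×10⁻³ × 1.17×10⁵ = 1.54×10⁻¹⁶ A²
I_n = √(1.54×10⁻¹⁶) = 1.24×10⁻⁸ A = 12.4 nA

12.4 nA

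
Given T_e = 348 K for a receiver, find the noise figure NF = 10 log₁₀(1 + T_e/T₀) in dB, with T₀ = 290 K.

3.42 dB

F = 1 + T_e/T₀ = 1 + 348/290 = 2.2
NF = 10 log₁₀(2.2) = 3.42 dB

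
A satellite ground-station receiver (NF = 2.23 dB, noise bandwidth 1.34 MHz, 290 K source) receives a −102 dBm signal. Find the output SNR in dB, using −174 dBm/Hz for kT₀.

8.5 dB

Noise floor: N = −174 + 10 log₁₀(B) + NF
10 log₁₀(1.34×10⁶) = 61.27 dB
N = −174 + 61.27 + 2.23 = −110.50 dBm
SNR = P_sig − N = −102 − (−110.50) = 8.50 dB → 8.5 dB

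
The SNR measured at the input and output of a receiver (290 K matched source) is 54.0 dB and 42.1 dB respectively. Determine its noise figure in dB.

NF (dB) = SNR_in(dB) − SNR_out(dB) when the source is at T₀
NF = 54.0 − 42.1 = 11.9 dB

11.9 dB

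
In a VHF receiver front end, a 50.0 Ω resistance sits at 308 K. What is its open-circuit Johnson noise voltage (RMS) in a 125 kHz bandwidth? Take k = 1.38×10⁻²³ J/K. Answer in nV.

326 nV

V_n = √(4kTRB)
4kTRB = 4 × 1.38×10⁻²³ × 308 × 5.00×10¹ × 1.25×10⁵ = 1.06×10⁻¹³ V²
V_n = √(1.06×10⁻¹³) = 3.26×10⁻⁷ V = 326 nV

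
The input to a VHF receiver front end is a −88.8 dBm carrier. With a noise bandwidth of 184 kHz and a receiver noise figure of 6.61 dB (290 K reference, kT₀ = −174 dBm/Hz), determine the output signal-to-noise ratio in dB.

Noise floor: N = −174 + 10 log₁₀(B) + NF
10 log₁₀(1.84×10⁵) = 52.65 dB
N = −174 + 52.65 + 6.61 = −114.74 dBm
SNR = P_sig − N = −88.8 − (−114.74) = 25.94 dB → 25.9 dB

25.9 dB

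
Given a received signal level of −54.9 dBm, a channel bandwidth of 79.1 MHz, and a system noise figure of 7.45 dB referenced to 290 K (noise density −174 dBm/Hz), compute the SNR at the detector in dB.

32.7 dB

Noise floor: N = −174 + 10 log₁₀(B) + NF
10 log₁₀(7.91×10⁷) = 78.98 dB
N = −174 + 78.98 + 7.45 = −87.57 dBm
SNR = P_sig − N = −54.9 − (−87.57) = 32.67 dB → 32.7 dB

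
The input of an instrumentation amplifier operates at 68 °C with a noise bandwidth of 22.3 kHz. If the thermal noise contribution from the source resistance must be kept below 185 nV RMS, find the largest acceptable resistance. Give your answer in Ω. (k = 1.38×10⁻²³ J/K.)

81.5 Ω

T = 68 °C + 273.15 = 341.15 K
Johnson–Nyquist: V_n = √(4kTRB) ⇒ R = V_n² / (4kTB)
4kTB = 4 × 1.38×10⁻²³ × 341.15 × 2.23×10⁴ = 4.20×10⁻¹⁶
R = (1.85×10⁻⁷)² / 4.20×10⁻¹⁶ = 8.15×10¹ Ω = 81.5 Ω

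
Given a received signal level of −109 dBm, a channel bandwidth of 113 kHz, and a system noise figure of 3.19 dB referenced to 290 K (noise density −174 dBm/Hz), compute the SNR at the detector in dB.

Noise floor: N = −174 + 10 log₁₀(B) + NF
10 log₁₀(1.13×10⁵) = 50.53 dB
N = −174 + 50.53 + 3.19 = −120.28 dBm
SNR = P_sig − N = −109 − (−120.28) = 11.28 dB → 11.3 dB

11.3 dB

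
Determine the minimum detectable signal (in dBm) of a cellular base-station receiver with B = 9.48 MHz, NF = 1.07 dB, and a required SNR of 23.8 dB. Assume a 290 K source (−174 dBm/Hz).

−79.4 dBm

Sensitivity = −174 + 10 log₁₀(B) + NF + SNR_min
= −174 + 69.77 + 1.07 + 23.8
= −79.36 dBm → −79.4 dBm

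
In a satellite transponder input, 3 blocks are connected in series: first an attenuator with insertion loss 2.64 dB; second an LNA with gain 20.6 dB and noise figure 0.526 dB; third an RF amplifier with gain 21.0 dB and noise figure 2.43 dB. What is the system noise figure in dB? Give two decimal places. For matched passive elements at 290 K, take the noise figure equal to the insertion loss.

Convert to linear (a loss of L dB is a gain of −L dB): F_i = 10^(NF_i/10), G_i = 10^(G_i,dB/10)
  Stage 1: F_1 = 10^(2.64/10) = 1.837, G_1 = 10^(−2.64/10) = 0.5445
  Stage 2: F_2 = 10^(0.526/10) = 1.129, G_2 = 10^(20.6/10) = 114.8
  Stage 3: F_3 = 10^(2.43/10) = 1.750, G_3 = 10^(21.0/10) = 125.9
Friis cascade:
  F = 1.837 + (1.129 − 1)/0.5445 + (1.750 − 1)/62.52 = 2.085
NF = 10 log₁₀(2.085) = 3.19 dB

3.19 dB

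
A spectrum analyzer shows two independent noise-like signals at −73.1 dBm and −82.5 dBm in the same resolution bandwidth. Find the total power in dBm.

−72.6 dBm

Convert to linear, add, convert back:
P₁ = 4.90×10⁻¹¹ W, P₂ = 5.62×10⁻¹² W
P_tot = 5.46×10⁻¹¹ W → 10 log₁₀(P_tot / 10⁻³) = −72.6 dBm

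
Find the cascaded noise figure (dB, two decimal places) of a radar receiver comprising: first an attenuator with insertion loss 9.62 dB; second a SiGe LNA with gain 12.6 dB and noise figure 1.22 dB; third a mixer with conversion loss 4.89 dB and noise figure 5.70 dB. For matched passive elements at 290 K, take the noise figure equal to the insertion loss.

Convert to linear (a loss of L dB is a gain of −L dB): F_i = 10^(NF_i/10), G_i = 10^(G_i,dB/10)
  Stage 1: F_1 = 10^(9.62/10) = 9.162, G_1 = 10^(−9.62/10) = 0.1091
  Stage 2: F_2 = 10^(1.22/10) = 1.324, G_2 = 10^(12.6/10) = 18.20
  Stage 3: F_3 = 10^(5.70/10) = 3.715, G_3 = 10^(−4.89/10) = 0.3243
Friis cascade:
  F = 9.162 + (1.324 − 1)/0.1091 + (3.715 − 1)/1.986 = 13.50
NF = 10 log₁₀(13.50) = 11.30 dB

11.30 dB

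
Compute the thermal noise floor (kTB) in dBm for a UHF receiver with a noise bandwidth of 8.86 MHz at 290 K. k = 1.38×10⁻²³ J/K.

P_n = kTB = 1.38×10⁻²³ × 290 × 8.86×10⁶ = 3.55×10⁻¹⁴ W
In dBm: 10 log₁₀(3.55×10⁻¹⁴ / 10⁻³) = −104.5 dBm

−104.5 dBm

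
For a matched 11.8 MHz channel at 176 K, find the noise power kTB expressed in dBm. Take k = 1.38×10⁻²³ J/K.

−105.4 dBm

P_n = kTB = 1.38×10⁻²³ × 176 × 1.18×10⁷ = 2.87×10⁻¹⁴ W
In dBm: 10 log₁₀(2.87×10⁻¹⁴ / 10⁻³) = −105.4 dBm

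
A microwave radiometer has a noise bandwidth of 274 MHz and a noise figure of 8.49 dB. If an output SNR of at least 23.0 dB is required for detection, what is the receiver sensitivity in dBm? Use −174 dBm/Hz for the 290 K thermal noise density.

−58.1 dBm

Sensitivity = −174 + 10 log₁₀(B) + NF + SNR_min
= −174 + 84.38 + 8.49 + 23.0
= −58.13 dBm → −58.1 dBm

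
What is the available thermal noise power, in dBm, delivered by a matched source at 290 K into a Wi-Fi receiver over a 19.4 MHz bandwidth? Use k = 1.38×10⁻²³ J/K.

−101.1 dBm

P_n = kTB = 1.38×10⁻²³ × 290 × 1.94×10⁷ = 7.76×10⁻¹⁴ W
In dBm: 10 log₁₀(7.76×10⁻¹⁴ / 10⁻³) = −101.1 dBm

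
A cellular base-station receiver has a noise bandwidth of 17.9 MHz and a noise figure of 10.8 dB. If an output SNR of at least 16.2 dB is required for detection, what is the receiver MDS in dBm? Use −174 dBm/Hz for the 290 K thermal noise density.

Sensitivity = −174 + 10 log₁₀(B) + NF + SNR_min
= −174 + 72.53 + 10.8 + 16.2
= −74.47 dBm → −74.5 dBm

−74.5 dBm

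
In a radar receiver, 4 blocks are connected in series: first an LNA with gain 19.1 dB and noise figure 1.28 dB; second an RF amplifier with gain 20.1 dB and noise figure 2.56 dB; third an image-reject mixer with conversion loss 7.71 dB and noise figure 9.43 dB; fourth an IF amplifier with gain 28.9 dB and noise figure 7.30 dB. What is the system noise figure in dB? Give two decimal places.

Convert to linear (a loss of L dB is a gain of −L dB): F_i = 10^(NF_i/10), G_i = 10^(G_i,dB/10)
  Stage 1: F_1 = 10^(1.28/10) = 1.343, G_1 = 10^(19.1/10) = 81.28
  Stage 2: F_2 = 10^(2.56/10) = 1.803, G_2 = 10^(20.1/10) = 102.3
  Stage 3: F_3 = 10^(9.43/10) = 8.770, G_3 = 10^(−7.71/10) = 0.1694
  Stage 4: F_4 = 10^(7.30/10) = 5.370, G_4 = 10^(28.9/10) = 776.2
Friis cascade:
  F = 1.343 + (1.803 − 1)/81.28 + (8.770 − 1)/8318 + (5.370 − 1)/1409 = 1.357
NF = 10 log₁₀(1.357) = 1.32 dB

1.32 dB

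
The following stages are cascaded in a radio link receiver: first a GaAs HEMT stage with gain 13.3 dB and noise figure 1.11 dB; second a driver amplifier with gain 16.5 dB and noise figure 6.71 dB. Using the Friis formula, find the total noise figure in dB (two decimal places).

Convert to linear (a loss of L dB is a gain of −L dB): F_i = 10^(NF_i/10), G_i = 10^(G_i,dB/10)
  Stage 1: F_1 = 10^(1.11/10) = 1.291, G_1 = 10^(13.3/10) = 21.38
  Stage 2: F_2 = 10^(6.71/10) = 4.688, G_2 = 10^(16.5/10) = 44.67
Friis cascade:
  F = 1.291 + (4.688 − 1)/21.38 = 1.464
NF = 10 log₁₀(1.464) = 1.65 dB

1.65 dB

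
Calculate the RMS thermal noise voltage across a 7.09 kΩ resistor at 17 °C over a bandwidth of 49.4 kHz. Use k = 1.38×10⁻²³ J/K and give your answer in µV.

T = 17 °C + 273.15 = 290.15 K
V_n = √(4kTRB)
4kTRB = 4 × 1.38×10⁻²³ × 290.15 × 7.09×10³ × 4.94×10⁴ = 5.61×10⁻¹² V²
V_n = √(5.61×10⁻¹²) = 2.37×10⁻⁶ V = 2.37 µV

2.37 µV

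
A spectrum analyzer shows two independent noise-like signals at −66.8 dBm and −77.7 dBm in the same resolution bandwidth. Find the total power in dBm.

Convert to linear, add, convert back:
P₁ = 2.09×10⁻¹⁰ W, P₂ = 1.70×10⁻¹¹ W
P_tot = 2.26×10⁻¹⁰ W → 10 log₁₀(P_tot / 10⁻³) = −66.5 dBm

−66.5 dBm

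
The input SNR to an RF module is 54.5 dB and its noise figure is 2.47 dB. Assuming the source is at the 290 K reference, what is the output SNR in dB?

52.03 dB

By definition F = SNR_in/SNR_out, so in dB: SNR_out = SNR_in − NF
SNR_out = 54.5 − 2.47 = 52.03 dB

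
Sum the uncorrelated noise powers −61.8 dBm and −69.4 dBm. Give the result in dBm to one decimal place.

−61.1 dBm

Convert to linear, add, convert back:
P₁ = 6.61×10⁻¹⁰ W, P₂ = 1.15×10⁻¹⁰ W
P_tot = 7.76×10⁻¹⁰ W → 10 log₁₀(P_tot / 10⁻³) = −61.1 dBm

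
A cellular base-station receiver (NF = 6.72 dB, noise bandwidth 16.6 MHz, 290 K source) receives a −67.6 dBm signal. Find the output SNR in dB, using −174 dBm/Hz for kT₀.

27.5 dB

Noise floor: N = −174 + 10 log₁₀(B) + NF
10 log₁₀(1.66×10⁷) = 72.2 dB
N = −174 + 72.2 + 6.72 = −95.08 dBm
SNR = P_sig − N = −67.6 − (−95.08) = 27.48 dB → 27.5 dB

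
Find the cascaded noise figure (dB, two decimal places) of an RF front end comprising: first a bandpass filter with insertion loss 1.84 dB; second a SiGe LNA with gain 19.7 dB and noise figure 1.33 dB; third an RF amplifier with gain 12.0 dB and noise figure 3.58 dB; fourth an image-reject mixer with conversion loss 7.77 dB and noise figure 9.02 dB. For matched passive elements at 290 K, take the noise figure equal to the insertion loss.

3.23 dB

Convert to linear (a loss of L dB is a gain of −L dB): F_i = 10^(NF_i/10), G_i = 10^(G_i,dB/10)
  Stage 1: F_1 = 10^(1.84/10) = 1.528, G_1 = 10^(−1.84/10) = 0.6546
  Stage 2: F_2 = 10^(1.33/10) = 1.358, G_2 = 10^(19.7/10) = 93.33
  Stage 3: F_3 = 10^(3.58/10) = 2.280, G_3 = 10^(12.0/10) = 15.85
  Stage 4: F_4 = 10^(9.02/10) = 7.980, G_4 = 10^(−7.77/10) = 0.1671
Friis cascade:
  F = 1.528 + (1.358 − 1)/0.6546 + (2.280 − 1)/61.09 + (7.980 − 1)/968.3 = 2.103
NF = 10 log₁₀(2.103) = 3.23 dB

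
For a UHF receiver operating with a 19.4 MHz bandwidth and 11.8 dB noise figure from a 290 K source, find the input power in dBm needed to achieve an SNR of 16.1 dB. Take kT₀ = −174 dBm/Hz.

−73.2 dBm

Sensitivity = −174 + 10 log₁₀(B) + NF + SNR_min
= −174 + 72.88 + 11.8 + 16.1
= −73.22 dBm → −73.2 dBm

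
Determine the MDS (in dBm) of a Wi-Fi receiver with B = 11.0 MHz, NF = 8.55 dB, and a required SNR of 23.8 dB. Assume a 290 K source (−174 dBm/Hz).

−71.2 dBm

Sensitivity = −174 + 10 log₁₀(B) + NF + SNR_min
= −174 + 70.41 + 8.55 + 23.8
= −71.24 dBm → −71.2 dBm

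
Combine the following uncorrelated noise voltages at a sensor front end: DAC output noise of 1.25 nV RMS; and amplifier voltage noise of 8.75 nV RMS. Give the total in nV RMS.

8.84 nV

Uncorrelated sources add in power (mean-square): V_tot = √(ΣV_i²)
V_tot = √[(1.25×10⁻⁹)² + (8.75×10⁻⁹)²] = 8.84×10⁻⁹ V = 8.84 nV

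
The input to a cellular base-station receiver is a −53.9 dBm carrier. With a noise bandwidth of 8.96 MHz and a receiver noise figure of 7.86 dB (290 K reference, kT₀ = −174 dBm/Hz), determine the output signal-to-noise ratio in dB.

42.7 dB

Noise floor: N = −174 + 10 log₁₀(B) + NF
10 log₁₀(8.96×10⁶) = 69.52 dB
N = −174 + 69.52 + 7.86 = −96.62 dBm
SNR = P_sig − N = −53.9 − (−96.62) = 42.72 dB → 42.7 dB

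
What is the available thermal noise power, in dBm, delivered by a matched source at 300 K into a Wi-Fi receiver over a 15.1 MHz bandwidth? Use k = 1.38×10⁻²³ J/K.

P_n = kTB = 1.38×10⁻²³ × 300 × 1.51×10⁷ = 6.25×10⁻¹⁴ W
In dBm: 10 log₁₀(6.25×10⁻¹⁴ / 10⁻³) = −102.0 dBm

−102.0 dBm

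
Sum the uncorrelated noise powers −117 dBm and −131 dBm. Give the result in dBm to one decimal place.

Convert to linear, add, convert back:
P₁ = 2.00×10⁻¹⁵ W, P₂ = 7.94×10⁻¹⁷ W
P_tot = 2.07×10⁻¹⁵ W → 10 log₁₀(P_tot / 10⁻³) = −116.8 dBm

−116.8 dBm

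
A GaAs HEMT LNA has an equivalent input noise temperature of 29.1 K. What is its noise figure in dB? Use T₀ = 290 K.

0.415 dB

F = 1 + T_e/T₀ = 1 + 29.1/290 = 1.10034
NF = 10 log₁₀(1.10034) = 0.415 dB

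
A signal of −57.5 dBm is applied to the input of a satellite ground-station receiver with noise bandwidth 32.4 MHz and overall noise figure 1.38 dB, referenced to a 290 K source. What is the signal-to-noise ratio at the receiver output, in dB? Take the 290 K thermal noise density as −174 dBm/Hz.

Noise floor: N = −174 + 10 log₁₀(B) + NF
10 log₁₀(3.24×10⁷) = 75.11 dB
N = −174 + 75.11 + 1.38 = −97.51 dBm
SNR = P_sig − N = −57.5 − (−97.51) = 40.01 dB → 40.0 dB

40.0 dB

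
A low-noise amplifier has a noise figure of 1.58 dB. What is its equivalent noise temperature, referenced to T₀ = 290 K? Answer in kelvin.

127 K

F = 10^(1.58/10) = 1.4388
T_e = (F − 1)·T₀ = (1.4388 − 1) × 290 = 127 K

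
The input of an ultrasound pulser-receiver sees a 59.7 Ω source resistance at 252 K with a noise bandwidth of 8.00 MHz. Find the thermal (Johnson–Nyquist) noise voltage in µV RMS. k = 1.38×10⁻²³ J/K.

2.58 µV

V_n = √(4kTRB)
4kTRB = 4 × 1.38×10⁻²³ × 252 × 5.97×10¹ × 8.00×10⁶ = 6.64×10⁻¹² V²
V_n = √(6.64×10⁻¹²) = 2.58×10⁻⁶ V = 2.58 µV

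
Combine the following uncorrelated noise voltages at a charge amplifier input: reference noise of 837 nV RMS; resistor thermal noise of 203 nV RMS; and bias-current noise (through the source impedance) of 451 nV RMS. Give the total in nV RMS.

Uncorrelated sources add in power (mean-square): V_tot = √(ΣV_i²)
V_tot = √[(8.37×10⁻⁷)² + (2.03×10⁻⁷)² + (4.51×10⁻⁷)²] = 9.72×10⁻⁷ V = 972 nV

972 nV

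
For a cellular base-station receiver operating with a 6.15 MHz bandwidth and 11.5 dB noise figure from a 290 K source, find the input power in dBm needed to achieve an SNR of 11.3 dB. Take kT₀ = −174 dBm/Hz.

−83.3 dBm

Sensitivity = −174 + 10 log₁₀(B) + NF + SNR_min
= −174 + 67.89 + 11.5 + 11.3
= −83.31 dBm → −83.3 dBm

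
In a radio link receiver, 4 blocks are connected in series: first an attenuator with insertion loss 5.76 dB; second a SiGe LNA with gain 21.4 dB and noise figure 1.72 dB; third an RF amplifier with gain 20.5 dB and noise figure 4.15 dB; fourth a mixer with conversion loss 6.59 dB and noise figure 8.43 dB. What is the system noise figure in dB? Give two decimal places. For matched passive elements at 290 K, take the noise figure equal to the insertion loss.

7.51 dB

Convert to linear (a loss of L dB is a gain of −L dB): F_i = 10^(NF_i/10), G_i = 10^(G_i,dB/10)
  Stage 1: F_1 = 10^(5.76/10) = 3.767, G_1 = 10^(−5.76/10) = 0.2655
  Stage 2: F_2 = 10^(1.72/10) = 1.486, G_2 = 10^(21.4/10) = 138.0
  Stage 3: F_3 = 10^(4.15/10) = 2.600, G_3 = 10^(20.5/10) = 112.2
  Stage 4: F_4 = 10^(8.43/10) = 6.966, G_4 = 10^(−6.59/10) = 0.2193
Friis cascade:
  F = 3.767 + (1.486 − 1)/0.2655 + (2.600 − 1)/36.64 + (6.966 − 1)/4111 = 5.643
NF = 10 log₁₀(5.643) = 7.51 dB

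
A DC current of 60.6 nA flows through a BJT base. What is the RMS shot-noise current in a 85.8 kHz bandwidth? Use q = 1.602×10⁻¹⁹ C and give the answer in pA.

40.8 pA

I_n = √(2qI·B)
2qI·B = 2 × 1.602×10⁻¹⁹ × 6.06×10⁻⁸ × 8.58×10⁴ = 1.67×10⁻²¹ A²
I_n = √(1.67×10⁻²¹) = 4.08×10⁻¹¹ A = 40.8 pA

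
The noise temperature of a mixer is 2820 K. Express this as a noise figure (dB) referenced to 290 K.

F = 1 + T_e/T₀ = 1 + 2820/290 = 10.7241
NF = 10 log₁₀(10.7241) = 10.30 dB

10.30 dB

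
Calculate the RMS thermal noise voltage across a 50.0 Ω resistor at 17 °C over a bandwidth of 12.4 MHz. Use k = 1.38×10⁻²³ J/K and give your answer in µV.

T = 17 °C + 273.15 = 290.15 K
V_n = √(4kTRB)
4kTRB = 4 × 1.38×10⁻²³ × 290.15 × 5.00×10¹ × 1.24×10⁷ = 9.93×10⁻¹² V²
V_n = √(9.93×10⁻¹²) = 3.15×10⁻⁶ V = 3.15 µV

3.15 µV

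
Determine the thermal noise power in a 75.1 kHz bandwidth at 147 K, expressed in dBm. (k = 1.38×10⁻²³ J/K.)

P_n = kTB = 1.38×10⁻²³ × 147 × 7.51×10⁴ = 1.52×10⁻¹⁶ W
In dBm: 10 log₁₀(1.52×10⁻¹⁶ / 10⁻³) = −128.2 dBm

−128.2 dBm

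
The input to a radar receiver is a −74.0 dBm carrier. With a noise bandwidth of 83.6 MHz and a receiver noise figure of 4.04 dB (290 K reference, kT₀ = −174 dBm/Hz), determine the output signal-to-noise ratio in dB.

16.7 dB

Noise floor: N = −174 + 10 log₁₀(B) + NF
10 log₁₀(8.36×10⁷) = 79.22 dB
N = −174 + 79.22 + 4.04 = −90.74 dBm
SNR = P_sig − N = −74.0 − (−90.74) = 16.74 dB → 16.7 dB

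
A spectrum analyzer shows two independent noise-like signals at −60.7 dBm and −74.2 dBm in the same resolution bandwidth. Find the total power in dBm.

Convert to linear, add, convert back:
P₁ = 8.51×10⁻¹⁰ W, P₂ = 3.80×10⁻¹¹ W
P_tot = 8.89×10⁻¹⁰ W → 10 log₁₀(P_tot / 10⁻³) = −60.5 dBm

−60.5 dBm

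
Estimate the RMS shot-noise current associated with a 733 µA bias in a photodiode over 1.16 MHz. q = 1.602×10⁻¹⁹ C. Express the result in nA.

16.5 nA

I_n = √(2qI·B)
2qI·B = 2 × 1.602×10⁻¹⁹ × 7.33×10⁻⁴ × 1.16×10⁶ = 2.72×10⁻¹⁶ A²
I_n = √(2.72×10⁻¹⁶) = 1.65×10⁻⁸ A = 16.5 nA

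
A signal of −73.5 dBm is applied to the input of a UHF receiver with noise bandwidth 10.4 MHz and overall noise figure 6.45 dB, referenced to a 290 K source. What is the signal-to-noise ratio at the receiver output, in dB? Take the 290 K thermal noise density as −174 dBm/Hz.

23.9 dB

Noise floor: N = −174 + 10 log₁₀(B) + NF
10 log₁₀(1.04×10⁷) = 70.17 dB
N = −174 + 70.17 + 6.45 = −97.38 dBm
SNR = P_sig − N = −73.5 − (−97.38) = 23.88 dB → 23.9 dB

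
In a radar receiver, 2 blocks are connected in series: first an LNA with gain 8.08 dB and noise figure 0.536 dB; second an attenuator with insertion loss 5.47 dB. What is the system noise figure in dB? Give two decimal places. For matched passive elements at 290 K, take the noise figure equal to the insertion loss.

1.83 dB

Convert to linear (a loss of L dB is a gain of −L dB): F_i = 10^(NF_i/10), G_i = 10^(G_i,dB/10)
  Stage 1: F_1 = 10^(0.536/10) = 1.131, G_1 = 10^(8.08/10) = 6.427
  Stage 2: F_2 = 10^(5.47/10) = 3.524, G_2 = 10^(−5.47/10) = 0.2838
Friis cascade:
  F = 1.131 + (3.524 − 1)/6.427 = 1.524
NF = 10 log₁₀(1.524) = 1.83 dB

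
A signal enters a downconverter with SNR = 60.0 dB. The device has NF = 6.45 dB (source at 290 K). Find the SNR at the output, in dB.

By definition F = SNR_in/SNR_out, so in dB: SNR_out = SNR_in − NF
SNR_out = 60.0 − 6.45 = 53.55 dB

53.55 dB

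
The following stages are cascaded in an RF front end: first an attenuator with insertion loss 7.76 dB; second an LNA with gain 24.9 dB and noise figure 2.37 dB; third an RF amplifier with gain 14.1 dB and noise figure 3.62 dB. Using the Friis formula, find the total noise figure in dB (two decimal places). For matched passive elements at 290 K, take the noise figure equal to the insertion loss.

Convert to linear (a loss of L dB is a gain of −L dB): F_i = 10^(NF_i/10), G_i = 10^(G_i,dB/10)
  Stage 1: F_1 = 10^(7.76/10) = 5.970, G_1 = 10^(−7.76/10) = 0.1675
  Stage 2: F_2 = 10^(2.37/10) = 1.726, G_2 = 10^(24.9/10) = 309.0
  Stage 3: F_3 = 10^(3.62/10) = 2.301, G_3 = 10^(14.1/10) = 25.70
Friis cascade:
  F = 5.970 + (1.726 − 1)/0.1675 + (2.301 − 1)/51.76 = 10.33
NF = 10 log₁₀(10.33) = 10.14 dB

10.14 dB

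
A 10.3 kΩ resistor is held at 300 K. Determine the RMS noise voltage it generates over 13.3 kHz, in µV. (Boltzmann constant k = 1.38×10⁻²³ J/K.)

V_n = √(4kTRB)
4kTRB = 4 × 1.38×10⁻²³ × 300 × 1.03×10⁴ × 1.33×10⁴ = 2.27×10⁻¹² V²
V_n = √(2.27×10⁻¹²) = 1.51×10⁻⁶ V = 1.51 µV

1.51 µV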